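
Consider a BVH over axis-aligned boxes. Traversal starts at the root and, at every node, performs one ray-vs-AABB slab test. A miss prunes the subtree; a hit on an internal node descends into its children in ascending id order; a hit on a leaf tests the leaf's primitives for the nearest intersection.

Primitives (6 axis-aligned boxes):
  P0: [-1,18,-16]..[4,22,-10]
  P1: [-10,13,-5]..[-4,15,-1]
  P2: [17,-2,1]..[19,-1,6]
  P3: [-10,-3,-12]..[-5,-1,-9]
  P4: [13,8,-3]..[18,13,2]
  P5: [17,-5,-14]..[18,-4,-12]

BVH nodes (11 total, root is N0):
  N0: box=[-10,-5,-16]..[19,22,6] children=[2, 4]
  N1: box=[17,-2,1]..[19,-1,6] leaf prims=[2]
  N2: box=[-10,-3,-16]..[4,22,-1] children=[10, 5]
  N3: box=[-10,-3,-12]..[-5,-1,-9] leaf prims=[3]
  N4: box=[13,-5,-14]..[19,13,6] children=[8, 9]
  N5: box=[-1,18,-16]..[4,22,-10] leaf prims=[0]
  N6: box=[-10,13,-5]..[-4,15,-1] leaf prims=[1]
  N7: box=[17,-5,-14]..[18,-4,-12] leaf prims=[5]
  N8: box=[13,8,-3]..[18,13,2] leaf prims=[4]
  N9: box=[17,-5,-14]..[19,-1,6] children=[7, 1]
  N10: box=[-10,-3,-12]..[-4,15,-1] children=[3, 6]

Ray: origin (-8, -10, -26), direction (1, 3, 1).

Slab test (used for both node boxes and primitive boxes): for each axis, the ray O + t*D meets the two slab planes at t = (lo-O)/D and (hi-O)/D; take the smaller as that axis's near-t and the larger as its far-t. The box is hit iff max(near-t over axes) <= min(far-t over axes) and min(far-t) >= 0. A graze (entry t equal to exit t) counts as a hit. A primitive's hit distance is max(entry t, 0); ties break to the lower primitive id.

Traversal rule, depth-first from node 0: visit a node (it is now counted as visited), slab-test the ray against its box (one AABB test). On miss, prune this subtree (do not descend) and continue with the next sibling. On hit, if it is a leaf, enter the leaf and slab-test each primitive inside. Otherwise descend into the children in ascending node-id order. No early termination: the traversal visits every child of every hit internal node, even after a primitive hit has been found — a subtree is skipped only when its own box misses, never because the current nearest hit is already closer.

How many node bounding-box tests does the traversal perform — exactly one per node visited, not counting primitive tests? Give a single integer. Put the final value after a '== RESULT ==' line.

Trace the traversal:
N0 x:[-2,27] y:[5/3,32/3] z:[10,32] -> hit [10,32/3], descend [2, 4]
  N2 x:[-2,12] y:[7/3,32/3] z:[10,25] -> hit [10,32/3], descend [5, 10]
    N5 x:[7,12] y:[28/3,32/3] z:[10,16] -> hit [10,32/3] leaf, test {P0@t=10}
    N10 x:[-2,4] y:[7/3,25/3] z:[14,25] -> miss, prune
  N4 x:[21,27] y:[5/3,23/3] z:[12,32] -> miss, prune

5 AABB tests over nodes [0, 2, 5, 10, 4]; 1 leaf entered; closest P0.

== RESULT ==
5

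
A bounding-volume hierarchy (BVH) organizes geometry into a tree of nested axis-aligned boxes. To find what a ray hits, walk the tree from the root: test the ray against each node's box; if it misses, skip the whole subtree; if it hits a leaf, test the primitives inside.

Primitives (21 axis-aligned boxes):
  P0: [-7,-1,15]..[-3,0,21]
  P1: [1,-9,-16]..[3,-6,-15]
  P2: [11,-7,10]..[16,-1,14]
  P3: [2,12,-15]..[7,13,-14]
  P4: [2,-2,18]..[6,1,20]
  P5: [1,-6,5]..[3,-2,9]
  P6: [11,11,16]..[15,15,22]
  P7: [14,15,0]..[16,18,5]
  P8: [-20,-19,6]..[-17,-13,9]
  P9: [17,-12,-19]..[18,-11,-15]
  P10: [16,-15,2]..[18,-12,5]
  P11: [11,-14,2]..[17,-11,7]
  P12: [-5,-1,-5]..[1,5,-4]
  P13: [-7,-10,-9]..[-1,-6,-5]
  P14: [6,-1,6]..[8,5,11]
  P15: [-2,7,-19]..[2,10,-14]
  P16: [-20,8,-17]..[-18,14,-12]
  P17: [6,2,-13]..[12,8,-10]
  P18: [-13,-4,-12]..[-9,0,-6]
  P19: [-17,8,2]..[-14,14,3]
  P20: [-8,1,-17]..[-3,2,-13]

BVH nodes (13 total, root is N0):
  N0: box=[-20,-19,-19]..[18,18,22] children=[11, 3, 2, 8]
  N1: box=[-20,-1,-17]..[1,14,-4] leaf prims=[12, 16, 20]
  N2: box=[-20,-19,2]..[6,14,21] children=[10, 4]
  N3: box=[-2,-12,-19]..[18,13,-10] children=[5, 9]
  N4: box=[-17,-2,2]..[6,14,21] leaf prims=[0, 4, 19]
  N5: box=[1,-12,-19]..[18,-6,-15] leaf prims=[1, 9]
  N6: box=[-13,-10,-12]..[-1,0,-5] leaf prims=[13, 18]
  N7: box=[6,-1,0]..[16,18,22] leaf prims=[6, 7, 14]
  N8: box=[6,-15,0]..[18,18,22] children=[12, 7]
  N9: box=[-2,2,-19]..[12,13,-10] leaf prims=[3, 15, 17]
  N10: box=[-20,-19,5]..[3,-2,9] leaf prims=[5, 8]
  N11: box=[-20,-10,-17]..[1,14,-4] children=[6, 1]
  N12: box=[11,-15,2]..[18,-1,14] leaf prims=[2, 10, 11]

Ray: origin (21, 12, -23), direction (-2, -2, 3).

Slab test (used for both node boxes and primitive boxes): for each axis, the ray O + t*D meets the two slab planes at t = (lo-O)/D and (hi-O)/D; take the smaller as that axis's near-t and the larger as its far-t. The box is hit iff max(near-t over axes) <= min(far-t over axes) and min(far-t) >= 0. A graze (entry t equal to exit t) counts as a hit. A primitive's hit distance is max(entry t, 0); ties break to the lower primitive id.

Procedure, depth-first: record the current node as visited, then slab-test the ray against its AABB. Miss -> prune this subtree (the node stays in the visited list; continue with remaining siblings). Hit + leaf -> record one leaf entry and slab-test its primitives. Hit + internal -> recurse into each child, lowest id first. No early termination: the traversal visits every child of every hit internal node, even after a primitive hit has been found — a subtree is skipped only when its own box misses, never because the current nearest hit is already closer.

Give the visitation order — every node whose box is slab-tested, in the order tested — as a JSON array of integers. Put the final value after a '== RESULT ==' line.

Walk:
N0 x:[3/2,41/2] y:[-3,31/2] z:[4/3,15] -> hit [3/2,15], descend [2, 3, 8, 11]
  N2 x:[15/2,41/2] y:[-1,31/2] z:[25/3,44/3] -> hit [25/3,44/3], descend [4, 10]
    N4 x:[15/2,19] y:[-1,7] z:[25/3,44/3] -> miss, prune
    N10 x:[9,41/2] y:[7,31/2] z:[28/3,32/3] -> hit [28/3,32/3] leaf, test {P5(miss), P8(miss)}
  N3 x:[3/2,23/2] y:[-1/2,12] z:[4/3,13/3] -> hit [3/2,13/3], descend [5, 9]
    N5 x:[3/2,10] y:[9,12] z:[4/3,8/3] -> miss, prune
    N9 x:[9/2,23/2] y:[-1/2,5] z:[4/3,13/3] -> miss, prune
  N8 x:[3/2,15/2] y:[-3,27/2] z:[23/3,15] -> miss, prune
  N11 x:[10,41/2] y:[-1,11] z:[2,19/3] -> miss, prune

Visited [0, 2, 4, 10, 3, 5, 9, 8, 11]. Tests: 9 box, 1 leaf. Nearest: miss.

== RESULT ==
[0, 2, 4, 10, 3, 5, 9, 8, 11]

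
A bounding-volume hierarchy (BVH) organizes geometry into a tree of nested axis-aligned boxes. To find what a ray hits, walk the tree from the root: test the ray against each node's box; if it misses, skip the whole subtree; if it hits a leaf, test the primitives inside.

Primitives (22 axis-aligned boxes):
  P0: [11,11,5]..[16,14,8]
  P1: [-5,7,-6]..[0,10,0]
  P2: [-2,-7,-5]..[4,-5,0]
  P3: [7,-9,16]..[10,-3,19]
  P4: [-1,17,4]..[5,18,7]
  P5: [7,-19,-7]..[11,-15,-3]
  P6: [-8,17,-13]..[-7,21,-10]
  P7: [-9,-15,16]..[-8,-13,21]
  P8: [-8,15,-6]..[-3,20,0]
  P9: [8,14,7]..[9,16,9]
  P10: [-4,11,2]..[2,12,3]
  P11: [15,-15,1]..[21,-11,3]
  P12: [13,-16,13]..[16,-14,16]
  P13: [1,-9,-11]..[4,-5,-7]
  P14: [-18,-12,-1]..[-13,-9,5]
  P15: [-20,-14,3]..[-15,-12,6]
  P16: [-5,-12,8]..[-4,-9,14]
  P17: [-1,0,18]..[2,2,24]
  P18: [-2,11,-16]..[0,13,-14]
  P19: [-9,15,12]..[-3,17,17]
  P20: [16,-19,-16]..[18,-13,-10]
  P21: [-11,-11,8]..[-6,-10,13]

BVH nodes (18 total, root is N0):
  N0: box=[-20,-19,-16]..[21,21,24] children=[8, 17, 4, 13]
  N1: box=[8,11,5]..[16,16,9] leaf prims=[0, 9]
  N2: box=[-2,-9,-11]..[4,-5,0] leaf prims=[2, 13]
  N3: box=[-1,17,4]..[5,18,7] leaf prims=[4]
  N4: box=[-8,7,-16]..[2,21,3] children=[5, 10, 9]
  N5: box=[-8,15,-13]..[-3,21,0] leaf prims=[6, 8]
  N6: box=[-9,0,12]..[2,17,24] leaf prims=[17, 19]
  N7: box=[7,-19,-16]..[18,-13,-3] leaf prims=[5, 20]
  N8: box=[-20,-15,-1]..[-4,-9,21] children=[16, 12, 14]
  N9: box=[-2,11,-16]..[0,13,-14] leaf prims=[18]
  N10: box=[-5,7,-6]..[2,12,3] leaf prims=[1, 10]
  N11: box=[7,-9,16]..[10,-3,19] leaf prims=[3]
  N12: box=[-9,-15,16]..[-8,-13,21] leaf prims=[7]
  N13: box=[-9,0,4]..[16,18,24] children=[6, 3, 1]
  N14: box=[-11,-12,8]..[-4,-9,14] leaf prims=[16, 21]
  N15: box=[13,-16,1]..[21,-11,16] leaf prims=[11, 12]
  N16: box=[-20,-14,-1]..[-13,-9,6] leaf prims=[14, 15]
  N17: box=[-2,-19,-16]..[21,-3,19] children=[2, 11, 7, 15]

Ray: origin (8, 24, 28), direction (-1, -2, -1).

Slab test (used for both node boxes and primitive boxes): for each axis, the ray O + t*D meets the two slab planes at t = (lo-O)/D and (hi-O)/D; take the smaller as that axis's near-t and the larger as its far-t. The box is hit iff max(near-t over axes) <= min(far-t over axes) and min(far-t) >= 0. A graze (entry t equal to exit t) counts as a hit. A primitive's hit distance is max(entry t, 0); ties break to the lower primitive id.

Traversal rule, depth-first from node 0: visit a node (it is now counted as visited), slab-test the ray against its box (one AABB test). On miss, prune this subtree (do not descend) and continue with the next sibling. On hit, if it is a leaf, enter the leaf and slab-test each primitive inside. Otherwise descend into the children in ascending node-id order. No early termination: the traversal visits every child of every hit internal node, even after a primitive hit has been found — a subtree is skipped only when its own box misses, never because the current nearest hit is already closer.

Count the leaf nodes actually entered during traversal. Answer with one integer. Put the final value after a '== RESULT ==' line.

Trace the traversal:
N0 x:[-13,28] y:[3/2,43/2] z:[4,44] -> hit [4,43/2], descend [4, 8, 13, 17]
  N4 x:[6,16] y:[3/2,17/2] z:[25,44] -> miss, prune
  N8 x:[12,28] y:[33/2,39/2] z:[7,29] -> hit [33/2,39/2], descend [12, 14, 16]
    N12 x:[16,17] y:[37/2,39/2] z:[7,12] -> miss, prune
    N14 x:[12,19] y:[33/2,18] z:[14,20] -> hit [33/2,18] leaf, test {P16(miss), P21@t=17}
    N16 x:[21,28] y:[33/2,19] z:[22,29] -> miss, prune
  N13 x:[-8,17] y:[3,12] z:[4,24] -> hit [4,12], descend [1, 3, 6]
    N1 x:[-8,0] y:[4,13/2] z:[19,23] -> miss, prune
    N3 x:[3,9] y:[3,7/2] z:[21,24] -> miss, prune
    N6 x:[6,17] y:[7/2,12] z:[4,16] -> hit [6,12] leaf, test {P17(miss), P19(miss)}
  N17 x:[-13,10] y:[27/2,43/2] z:[9,44] -> miss, prune

Visited [0, 4, 8, 12, 14, 16, 13, 1, 3, 6, 17]. Tests: 11 box, 2 leaf. Nearest: P21.

== RESULT ==
2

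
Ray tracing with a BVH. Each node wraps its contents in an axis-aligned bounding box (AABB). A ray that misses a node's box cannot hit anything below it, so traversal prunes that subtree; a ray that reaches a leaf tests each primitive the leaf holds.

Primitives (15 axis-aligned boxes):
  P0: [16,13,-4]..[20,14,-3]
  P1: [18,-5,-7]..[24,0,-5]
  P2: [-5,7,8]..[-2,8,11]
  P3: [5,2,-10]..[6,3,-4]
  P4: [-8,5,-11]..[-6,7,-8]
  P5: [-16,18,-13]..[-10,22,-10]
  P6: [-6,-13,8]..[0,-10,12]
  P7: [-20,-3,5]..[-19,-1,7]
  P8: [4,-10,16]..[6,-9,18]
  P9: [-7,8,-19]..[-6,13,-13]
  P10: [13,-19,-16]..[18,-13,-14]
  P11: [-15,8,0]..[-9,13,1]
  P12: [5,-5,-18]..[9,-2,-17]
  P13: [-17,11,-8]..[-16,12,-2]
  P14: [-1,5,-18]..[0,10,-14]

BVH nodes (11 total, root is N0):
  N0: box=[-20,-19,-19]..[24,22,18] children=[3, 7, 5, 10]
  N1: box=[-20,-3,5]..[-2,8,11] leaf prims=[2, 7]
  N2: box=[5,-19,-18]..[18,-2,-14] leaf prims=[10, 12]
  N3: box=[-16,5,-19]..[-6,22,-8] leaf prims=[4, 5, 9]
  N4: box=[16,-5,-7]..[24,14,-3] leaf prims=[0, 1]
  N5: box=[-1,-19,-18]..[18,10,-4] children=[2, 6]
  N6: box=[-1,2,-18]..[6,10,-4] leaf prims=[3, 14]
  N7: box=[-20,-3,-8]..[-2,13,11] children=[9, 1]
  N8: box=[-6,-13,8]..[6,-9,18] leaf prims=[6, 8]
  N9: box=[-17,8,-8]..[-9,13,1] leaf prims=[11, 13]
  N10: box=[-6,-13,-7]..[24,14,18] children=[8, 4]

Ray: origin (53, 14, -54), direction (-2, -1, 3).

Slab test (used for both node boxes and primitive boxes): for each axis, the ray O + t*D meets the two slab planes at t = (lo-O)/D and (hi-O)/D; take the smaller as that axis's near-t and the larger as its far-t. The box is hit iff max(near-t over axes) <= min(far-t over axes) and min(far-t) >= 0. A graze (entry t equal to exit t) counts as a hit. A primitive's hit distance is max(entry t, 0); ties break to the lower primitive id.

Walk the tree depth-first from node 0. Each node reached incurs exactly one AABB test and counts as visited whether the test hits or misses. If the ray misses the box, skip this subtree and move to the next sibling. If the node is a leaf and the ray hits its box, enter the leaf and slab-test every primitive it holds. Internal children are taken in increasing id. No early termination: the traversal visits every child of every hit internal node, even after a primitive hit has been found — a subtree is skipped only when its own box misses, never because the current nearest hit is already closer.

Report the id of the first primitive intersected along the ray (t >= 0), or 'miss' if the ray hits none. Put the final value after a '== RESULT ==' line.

Trace the traversal:
N0 x:[29/2,73/2] y:[-8,33] z:[35/3,24] -> hit [29/2,24], descend [3, 5, 7, 10]
  N3 x:[59/2,69/2] y:[-8,9] z:[35/3,46/3] -> miss, prune
  N5 x:[35/2,27] y:[4,33] z:[12,50/3] -> miss, prune
  N7 x:[55/2,73/2] y:[1,17] z:[46/3,65/3] -> miss, prune
  N10 x:[29/2,59/2] y:[0,27] z:[47/3,24] -> hit [47/3,24], descend [4, 8]
    N4 x:[29/2,37/2] y:[0,19] z:[47/3,17] -> hit [47/3,17] leaf, test {P0(miss), P1@t=47/3}
    N8 x:[47/2,59/2] y:[23,27] z:[62/3,24] -> hit [47/2,24] leaf, test {P6(miss), P8@t=47/2}

Visited [0, 3, 5, 7, 10, 4, 8]. Tests: 7 box, 2 leaf. Nearest: P1.

== RESULT ==
1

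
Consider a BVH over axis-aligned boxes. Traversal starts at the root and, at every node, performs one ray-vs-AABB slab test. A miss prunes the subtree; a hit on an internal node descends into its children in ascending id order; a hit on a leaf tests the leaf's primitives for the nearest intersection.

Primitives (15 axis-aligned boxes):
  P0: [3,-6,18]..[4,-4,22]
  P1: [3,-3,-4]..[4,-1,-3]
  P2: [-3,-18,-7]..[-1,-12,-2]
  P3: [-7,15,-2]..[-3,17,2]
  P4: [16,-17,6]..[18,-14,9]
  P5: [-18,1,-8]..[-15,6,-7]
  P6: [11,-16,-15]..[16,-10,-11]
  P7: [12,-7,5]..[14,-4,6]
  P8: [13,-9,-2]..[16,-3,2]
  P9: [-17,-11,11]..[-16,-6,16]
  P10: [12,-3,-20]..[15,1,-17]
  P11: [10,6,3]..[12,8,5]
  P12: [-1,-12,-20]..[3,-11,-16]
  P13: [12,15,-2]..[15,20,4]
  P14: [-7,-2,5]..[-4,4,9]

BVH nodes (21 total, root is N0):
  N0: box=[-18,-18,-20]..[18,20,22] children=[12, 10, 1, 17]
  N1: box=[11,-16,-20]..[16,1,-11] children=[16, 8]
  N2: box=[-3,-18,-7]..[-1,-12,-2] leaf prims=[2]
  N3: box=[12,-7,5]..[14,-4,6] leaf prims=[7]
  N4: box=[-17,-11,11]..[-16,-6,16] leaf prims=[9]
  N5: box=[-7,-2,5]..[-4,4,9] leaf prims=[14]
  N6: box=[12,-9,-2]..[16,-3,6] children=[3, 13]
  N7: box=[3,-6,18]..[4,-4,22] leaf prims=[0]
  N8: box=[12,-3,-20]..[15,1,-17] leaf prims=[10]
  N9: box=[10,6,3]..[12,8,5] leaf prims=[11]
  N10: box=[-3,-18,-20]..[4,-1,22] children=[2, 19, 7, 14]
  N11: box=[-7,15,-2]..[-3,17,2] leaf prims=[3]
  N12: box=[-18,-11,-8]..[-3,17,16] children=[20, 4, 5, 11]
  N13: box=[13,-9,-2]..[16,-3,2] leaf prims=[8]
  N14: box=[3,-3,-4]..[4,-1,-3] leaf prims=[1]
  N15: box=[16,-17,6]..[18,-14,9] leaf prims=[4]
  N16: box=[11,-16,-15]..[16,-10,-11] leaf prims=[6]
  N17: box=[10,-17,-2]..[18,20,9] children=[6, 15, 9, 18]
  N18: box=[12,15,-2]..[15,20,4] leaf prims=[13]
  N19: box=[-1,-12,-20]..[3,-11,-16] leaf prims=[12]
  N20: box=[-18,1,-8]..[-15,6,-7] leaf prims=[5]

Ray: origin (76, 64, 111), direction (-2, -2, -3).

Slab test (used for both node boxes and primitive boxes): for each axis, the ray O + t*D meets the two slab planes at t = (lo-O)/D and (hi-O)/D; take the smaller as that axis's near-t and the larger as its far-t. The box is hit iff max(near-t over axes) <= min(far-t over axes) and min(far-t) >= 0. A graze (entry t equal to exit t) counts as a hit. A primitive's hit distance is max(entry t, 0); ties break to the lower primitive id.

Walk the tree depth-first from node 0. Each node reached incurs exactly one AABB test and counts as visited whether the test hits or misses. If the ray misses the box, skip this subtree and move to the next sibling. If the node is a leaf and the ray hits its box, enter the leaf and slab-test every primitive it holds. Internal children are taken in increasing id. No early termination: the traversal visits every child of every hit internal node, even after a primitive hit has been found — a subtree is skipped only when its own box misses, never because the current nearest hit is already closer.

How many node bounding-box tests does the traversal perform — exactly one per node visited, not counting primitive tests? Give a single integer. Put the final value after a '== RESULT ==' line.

Walk:
N0 x:[29,47] y:[22,41] z:[89/3,131/3] -> hit [89/3,41], descend [1, 10, 12, 17]
  N1 x:[30,65/2] y:[63/2,40] z:[122/3,131/3] -> miss, prune
  N10 x:[36,79/2] y:[65/2,41] z:[89/3,131/3] -> hit [36,79/2], descend [2, 7, 14, 19]
    N2 x:[77/2,79/2] y:[38,41] z:[113/3,118/3] -> hit [77/2,118/3] leaf, test {P2@t=77/2}
    N7 x:[36,73/2] y:[34,35] z:[89/3,31] -> miss, prune
    N14 x:[36,73/2] y:[65/2,67/2] z:[38,115/3] -> miss, prune
    N19 x:[73/2,77/2] y:[75/2,38] z:[127/3,131/3] -> miss, prune
  N12 x:[79/2,47] y:[47/2,75/2] z:[95/3,119/3] -> miss, prune
  N17 x:[29,33] y:[22,81/2] z:[34,113/3] -> miss, prune

Visited [0, 1, 10, 2, 7, 14, 19, 12, 17]. Tests: 9 box, 1 leaf. Nearest: P2.

== RESULT ==
9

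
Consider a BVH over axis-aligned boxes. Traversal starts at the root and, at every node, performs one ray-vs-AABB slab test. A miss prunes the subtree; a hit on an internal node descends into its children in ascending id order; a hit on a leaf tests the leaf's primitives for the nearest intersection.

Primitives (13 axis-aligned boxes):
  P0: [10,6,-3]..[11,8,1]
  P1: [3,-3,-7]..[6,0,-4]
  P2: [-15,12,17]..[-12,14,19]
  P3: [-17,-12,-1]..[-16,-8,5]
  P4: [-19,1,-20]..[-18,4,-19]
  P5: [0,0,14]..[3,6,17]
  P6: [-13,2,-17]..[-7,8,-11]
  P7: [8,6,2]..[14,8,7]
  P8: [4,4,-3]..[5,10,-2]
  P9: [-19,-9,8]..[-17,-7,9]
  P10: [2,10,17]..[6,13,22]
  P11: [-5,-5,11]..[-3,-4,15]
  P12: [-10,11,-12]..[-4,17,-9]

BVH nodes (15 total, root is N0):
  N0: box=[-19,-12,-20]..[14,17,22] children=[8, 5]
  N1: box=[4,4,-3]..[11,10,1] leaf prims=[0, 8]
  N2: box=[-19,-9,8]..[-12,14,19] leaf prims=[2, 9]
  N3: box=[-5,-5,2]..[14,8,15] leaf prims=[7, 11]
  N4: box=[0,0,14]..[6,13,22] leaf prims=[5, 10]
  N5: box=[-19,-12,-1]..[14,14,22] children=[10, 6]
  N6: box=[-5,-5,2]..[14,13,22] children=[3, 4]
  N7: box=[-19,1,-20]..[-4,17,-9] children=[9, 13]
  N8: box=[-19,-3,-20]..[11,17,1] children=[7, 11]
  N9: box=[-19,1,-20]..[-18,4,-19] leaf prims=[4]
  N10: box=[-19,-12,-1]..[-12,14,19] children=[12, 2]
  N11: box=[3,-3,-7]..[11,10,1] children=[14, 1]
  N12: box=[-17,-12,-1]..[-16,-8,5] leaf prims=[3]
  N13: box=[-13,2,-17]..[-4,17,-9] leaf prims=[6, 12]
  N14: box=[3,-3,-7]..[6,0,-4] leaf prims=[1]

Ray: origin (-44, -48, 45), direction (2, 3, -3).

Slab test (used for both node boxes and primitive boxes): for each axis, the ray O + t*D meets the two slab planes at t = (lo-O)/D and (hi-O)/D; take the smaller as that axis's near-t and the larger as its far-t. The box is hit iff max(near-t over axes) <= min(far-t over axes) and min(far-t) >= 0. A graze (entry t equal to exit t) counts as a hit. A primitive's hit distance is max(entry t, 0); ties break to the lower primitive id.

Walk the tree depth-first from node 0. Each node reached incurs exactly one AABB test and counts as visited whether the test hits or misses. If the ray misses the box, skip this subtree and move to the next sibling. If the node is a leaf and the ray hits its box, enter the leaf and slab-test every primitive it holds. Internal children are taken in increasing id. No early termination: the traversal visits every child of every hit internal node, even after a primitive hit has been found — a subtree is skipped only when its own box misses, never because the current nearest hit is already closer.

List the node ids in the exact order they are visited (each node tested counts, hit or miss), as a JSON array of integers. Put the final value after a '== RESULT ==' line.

Traverse from the root:
N0 x:[25/2,29] y:[12,65/3] z:[23/3,65/3] -> hit [25/2,65/3], descend [5, 8]
  N5 x:[25/2,29] y:[12,62/3] z:[23/3,46/3] -> hit [25/2,46/3], descend [6, 10]
    N6 x:[39/2,29] y:[43/3,61/3] z:[23/3,43/3] -> miss, prune
    N10 x:[25/2,16] y:[12,62/3] z:[26/3,46/3] -> hit [25/2,46/3], descend [2, 12]
      N2 x:[25/2,16] y:[13,62/3] z:[26/3,37/3] -> miss, prune
      N12 x:[27/2,14] y:[12,40/3] z:[40/3,46/3] -> miss, prune
  N8 x:[25/2,55/2] y:[15,65/3] z:[44/3,65/3] -> hit [15,65/3], descend [7, 11]
    N7 x:[25/2,20] y:[49/3,65/3] z:[18,65/3] -> hit [18,20], descend [9, 13]
      N9 x:[25/2,13] y:[49/3,52/3] z:[64/3,65/3] -> miss, prune
      N13 x:[31/2,20] y:[50/3,65/3] z:[18,62/3] -> hit [18,20] leaf, test {P6(miss), P12(miss)}
    N11 x:[47/2,55/2] y:[15,58/3] z:[44/3,52/3] -> miss, prune

11 AABB tests over nodes [0, 5, 6, 10, 2, 12, 8, 7, 9, 13, 11]; 1 leaf entered; closest miss.

== RESULT ==
[0, 5, 6, 10, 2, 12, 8, 7, 9, 13, 11]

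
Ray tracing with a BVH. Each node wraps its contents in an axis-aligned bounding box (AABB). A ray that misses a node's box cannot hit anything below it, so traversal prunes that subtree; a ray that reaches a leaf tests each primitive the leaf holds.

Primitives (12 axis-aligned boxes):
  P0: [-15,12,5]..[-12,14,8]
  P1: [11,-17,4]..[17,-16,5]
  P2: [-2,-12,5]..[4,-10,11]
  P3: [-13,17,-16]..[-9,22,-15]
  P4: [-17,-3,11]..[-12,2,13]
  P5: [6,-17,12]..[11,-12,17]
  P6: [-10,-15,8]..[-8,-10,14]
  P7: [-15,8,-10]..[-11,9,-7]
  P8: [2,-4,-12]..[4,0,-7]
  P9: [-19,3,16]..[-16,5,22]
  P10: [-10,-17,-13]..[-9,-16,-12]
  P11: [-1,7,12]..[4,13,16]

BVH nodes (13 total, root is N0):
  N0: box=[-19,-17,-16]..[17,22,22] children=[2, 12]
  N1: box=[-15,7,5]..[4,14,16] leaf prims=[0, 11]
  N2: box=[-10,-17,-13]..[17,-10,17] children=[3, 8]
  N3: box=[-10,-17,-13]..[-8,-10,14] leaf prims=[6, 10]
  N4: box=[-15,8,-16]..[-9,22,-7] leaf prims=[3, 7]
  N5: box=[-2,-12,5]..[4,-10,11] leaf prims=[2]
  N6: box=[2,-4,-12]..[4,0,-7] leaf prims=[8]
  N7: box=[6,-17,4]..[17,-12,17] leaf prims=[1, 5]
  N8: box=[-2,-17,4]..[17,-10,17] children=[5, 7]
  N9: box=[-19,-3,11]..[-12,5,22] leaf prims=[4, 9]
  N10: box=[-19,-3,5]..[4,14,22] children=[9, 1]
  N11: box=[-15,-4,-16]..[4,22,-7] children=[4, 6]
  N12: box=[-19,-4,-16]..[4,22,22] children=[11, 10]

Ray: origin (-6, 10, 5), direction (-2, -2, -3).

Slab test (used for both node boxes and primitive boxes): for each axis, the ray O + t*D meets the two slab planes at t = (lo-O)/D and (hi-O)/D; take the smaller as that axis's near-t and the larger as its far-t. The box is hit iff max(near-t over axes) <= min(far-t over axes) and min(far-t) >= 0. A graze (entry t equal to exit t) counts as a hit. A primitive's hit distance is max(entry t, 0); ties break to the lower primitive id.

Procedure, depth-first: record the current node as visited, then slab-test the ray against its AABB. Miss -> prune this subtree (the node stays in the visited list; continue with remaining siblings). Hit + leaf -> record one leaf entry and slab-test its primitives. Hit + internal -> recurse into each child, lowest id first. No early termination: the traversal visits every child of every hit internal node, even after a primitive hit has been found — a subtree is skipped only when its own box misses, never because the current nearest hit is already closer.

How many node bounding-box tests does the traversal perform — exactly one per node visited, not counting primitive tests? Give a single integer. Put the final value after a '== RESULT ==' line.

Traverse from the root:
N0 x:[-23/2,13/2] y:[-6,27/2] z:[-17/3,7] -> hit [-17/3,13/2], descend [2, 12]
  N2 x:[-23/2,2] y:[10,27/2] z:[-4,6] -> miss, prune
  N12 x:[-5,13/2] y:[-6,7] z:[-17/3,7] -> hit [-5,13/2], descend [10, 11]
    N10 x:[-5,13/2] y:[-2,13/2] z:[-17/3,0] -> hit [-2,0], descend [1, 9]
      N1 x:[-5,9/2] y:[-2,3/2] z:[-11/3,0] -> hit [-2,0] leaf, test {P0(miss), P11(miss)}
      N9 x:[3,13/2] y:[5/2,13/2] z:[-17/3,-2] -> miss, prune
    N11 x:[-5,9/2] y:[-6,7] z:[4,7] -> hit [4,9/2], descend [4, 6]
      N4 x:[3/2,9/2] y:[-6,1] z:[4,7] -> miss, prune
      N6 x:[-5,-4] y:[5,7] z:[4,17/3] -> miss, prune

Visited [0, 2, 12, 10, 1, 9, 11, 4, 6]. Tests: 9 box, 1 leaf. Nearest: miss.

== RESULT ==
9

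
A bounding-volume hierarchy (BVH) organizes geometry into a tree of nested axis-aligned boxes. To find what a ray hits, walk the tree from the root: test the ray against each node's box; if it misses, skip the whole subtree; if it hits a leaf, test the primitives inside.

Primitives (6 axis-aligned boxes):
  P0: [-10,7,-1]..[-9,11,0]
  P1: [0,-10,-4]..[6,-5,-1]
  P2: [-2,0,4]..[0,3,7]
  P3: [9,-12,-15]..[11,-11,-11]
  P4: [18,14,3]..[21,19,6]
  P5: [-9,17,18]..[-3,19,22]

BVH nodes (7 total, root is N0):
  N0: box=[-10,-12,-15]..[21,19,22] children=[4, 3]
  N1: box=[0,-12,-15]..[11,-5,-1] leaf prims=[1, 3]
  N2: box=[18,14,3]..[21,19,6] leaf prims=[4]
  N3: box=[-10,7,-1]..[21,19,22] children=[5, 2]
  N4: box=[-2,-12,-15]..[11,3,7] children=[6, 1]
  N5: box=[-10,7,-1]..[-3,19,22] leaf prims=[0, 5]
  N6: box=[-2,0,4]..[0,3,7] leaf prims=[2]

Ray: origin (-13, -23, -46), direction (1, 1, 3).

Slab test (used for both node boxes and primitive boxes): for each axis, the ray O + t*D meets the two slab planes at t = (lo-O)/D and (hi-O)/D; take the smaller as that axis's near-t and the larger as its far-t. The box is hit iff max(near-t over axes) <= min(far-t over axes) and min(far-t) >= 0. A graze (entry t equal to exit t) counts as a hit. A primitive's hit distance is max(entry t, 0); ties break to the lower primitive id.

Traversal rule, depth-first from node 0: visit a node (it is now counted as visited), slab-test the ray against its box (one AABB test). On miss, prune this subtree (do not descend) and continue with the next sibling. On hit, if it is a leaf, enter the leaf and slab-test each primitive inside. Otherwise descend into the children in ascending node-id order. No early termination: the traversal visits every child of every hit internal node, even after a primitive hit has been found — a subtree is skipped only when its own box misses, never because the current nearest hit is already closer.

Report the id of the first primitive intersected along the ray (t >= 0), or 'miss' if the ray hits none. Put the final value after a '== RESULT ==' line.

Traverse from the root:
N0 x:[3,34] y:[11,42] z:[31/3,68/3] -> hit [11,68/3], descend [3, 4]
  N3 x:[3,34] y:[30,42] z:[15,68/3] -> miss, prune
  N4 x:[11,24] y:[11,26] z:[31/3,53/3] -> hit [11,53/3], descend [1, 6]
    N1 x:[13,24] y:[11,18] z:[31/3,15] -> hit [13,15] leaf, test {P1@t=14, P3(miss)}
    N6 x:[11,13] y:[23,26] z:[50/3,53/3] -> miss, prune

Summary -> nodes [0, 3, 4, 1, 6]; box-tests=5; leaf-entries=1; first=P1

== RESULT ==
1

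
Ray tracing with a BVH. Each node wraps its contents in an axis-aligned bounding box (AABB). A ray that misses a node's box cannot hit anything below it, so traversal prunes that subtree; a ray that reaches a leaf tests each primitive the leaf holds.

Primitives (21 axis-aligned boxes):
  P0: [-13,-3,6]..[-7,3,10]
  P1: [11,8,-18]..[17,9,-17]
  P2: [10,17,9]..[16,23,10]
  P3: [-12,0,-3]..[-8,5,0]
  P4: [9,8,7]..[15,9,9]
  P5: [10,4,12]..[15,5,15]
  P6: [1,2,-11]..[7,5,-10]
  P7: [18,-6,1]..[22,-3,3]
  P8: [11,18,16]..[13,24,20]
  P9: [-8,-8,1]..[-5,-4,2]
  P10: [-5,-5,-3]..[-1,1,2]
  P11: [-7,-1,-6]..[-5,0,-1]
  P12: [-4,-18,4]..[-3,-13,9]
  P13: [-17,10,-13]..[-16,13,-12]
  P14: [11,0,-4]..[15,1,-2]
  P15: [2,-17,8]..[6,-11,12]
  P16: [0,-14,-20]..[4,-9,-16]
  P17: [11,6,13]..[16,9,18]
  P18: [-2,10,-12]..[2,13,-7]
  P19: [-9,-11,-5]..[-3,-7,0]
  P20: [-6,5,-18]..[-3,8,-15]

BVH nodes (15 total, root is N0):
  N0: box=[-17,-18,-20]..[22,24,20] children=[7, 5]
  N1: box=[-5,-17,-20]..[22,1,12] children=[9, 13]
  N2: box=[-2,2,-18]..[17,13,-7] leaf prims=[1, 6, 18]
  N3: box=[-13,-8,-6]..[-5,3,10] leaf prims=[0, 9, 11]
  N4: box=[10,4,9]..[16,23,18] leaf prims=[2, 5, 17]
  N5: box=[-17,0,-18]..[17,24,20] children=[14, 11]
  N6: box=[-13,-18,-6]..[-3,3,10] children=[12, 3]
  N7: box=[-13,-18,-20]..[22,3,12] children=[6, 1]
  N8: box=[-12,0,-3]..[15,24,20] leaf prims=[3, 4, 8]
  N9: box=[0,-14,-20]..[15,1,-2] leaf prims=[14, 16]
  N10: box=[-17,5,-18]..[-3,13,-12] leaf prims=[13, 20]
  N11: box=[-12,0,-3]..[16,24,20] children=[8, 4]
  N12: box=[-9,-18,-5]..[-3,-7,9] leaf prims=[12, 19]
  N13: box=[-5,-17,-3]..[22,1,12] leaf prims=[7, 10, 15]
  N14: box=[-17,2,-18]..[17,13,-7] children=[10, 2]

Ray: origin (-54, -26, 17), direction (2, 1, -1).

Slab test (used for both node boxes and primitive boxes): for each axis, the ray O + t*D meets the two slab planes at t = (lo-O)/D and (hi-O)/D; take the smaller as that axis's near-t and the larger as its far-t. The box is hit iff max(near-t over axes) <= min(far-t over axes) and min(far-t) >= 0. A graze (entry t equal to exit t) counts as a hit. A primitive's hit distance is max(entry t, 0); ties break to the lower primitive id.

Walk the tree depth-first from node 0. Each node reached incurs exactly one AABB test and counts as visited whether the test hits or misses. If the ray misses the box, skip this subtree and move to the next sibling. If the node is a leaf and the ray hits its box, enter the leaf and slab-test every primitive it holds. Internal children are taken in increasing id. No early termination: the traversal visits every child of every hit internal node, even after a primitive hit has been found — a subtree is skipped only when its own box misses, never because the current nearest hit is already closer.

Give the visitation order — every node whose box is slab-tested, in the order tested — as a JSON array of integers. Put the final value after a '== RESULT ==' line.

Walk:
N0 x:[37/2,38] y:[8,50] z:[-3,37] -> hit [37/2,37], descend [5, 7]
  N5 x:[37/2,71/2] y:[26,50] z:[-3,35] -> hit [26,35], descend [11, 14]
    N11 x:[21,35] y:[26,50] z:[-3,20] -> miss, prune
    N14 x:[37/2,71/2] y:[28,39] z:[24,35] -> hit [28,35], descend [2, 10]
      N2 x:[26,71/2] y:[28,39] z:[24,35] -> hit [28,35] leaf, test {P1@t=34, P6@t=28, P18(miss)}
      N10 x:[37/2,51/2] y:[31,39] z:[29,35] -> miss, prune
  N7 x:[41/2,38] y:[8,29] z:[5,37] -> hit [41/2,29], descend [1, 6]
    N1 x:[49/2,38] y:[9,27] z:[5,37] -> hit [49/2,27], descend [9, 13]
      N9 x:[27,69/2] y:[12,27] z:[19,37] -> hit [27,27] leaf, test {P14(miss), P16(miss)}
      N13 x:[49/2,38] y:[9,27] z:[5,20] -> miss, prune
    N6 x:[41/2,51/2] y:[8,29] z:[7,23] -> hit [41/2,23], descend [3, 12]
      N3 x:[41/2,49/2] y:[18,29] z:[7,23] -> hit [41/2,23] leaf, test {P0(miss), P9(miss), P11(miss)}
      N12 x:[45/2,51/2] y:[8,19] z:[8,22] -> miss, prune

Visited [0, 5, 11, 14, 2, 10, 7, 1, 9, 13, 6, 3, 12]. Tests: 13 box, 3 leaf. Nearest: P6.

== RESULT ==
[0, 5, 11, 14, 2, 10, 7, 1, 9, 13, 6, 3, 12]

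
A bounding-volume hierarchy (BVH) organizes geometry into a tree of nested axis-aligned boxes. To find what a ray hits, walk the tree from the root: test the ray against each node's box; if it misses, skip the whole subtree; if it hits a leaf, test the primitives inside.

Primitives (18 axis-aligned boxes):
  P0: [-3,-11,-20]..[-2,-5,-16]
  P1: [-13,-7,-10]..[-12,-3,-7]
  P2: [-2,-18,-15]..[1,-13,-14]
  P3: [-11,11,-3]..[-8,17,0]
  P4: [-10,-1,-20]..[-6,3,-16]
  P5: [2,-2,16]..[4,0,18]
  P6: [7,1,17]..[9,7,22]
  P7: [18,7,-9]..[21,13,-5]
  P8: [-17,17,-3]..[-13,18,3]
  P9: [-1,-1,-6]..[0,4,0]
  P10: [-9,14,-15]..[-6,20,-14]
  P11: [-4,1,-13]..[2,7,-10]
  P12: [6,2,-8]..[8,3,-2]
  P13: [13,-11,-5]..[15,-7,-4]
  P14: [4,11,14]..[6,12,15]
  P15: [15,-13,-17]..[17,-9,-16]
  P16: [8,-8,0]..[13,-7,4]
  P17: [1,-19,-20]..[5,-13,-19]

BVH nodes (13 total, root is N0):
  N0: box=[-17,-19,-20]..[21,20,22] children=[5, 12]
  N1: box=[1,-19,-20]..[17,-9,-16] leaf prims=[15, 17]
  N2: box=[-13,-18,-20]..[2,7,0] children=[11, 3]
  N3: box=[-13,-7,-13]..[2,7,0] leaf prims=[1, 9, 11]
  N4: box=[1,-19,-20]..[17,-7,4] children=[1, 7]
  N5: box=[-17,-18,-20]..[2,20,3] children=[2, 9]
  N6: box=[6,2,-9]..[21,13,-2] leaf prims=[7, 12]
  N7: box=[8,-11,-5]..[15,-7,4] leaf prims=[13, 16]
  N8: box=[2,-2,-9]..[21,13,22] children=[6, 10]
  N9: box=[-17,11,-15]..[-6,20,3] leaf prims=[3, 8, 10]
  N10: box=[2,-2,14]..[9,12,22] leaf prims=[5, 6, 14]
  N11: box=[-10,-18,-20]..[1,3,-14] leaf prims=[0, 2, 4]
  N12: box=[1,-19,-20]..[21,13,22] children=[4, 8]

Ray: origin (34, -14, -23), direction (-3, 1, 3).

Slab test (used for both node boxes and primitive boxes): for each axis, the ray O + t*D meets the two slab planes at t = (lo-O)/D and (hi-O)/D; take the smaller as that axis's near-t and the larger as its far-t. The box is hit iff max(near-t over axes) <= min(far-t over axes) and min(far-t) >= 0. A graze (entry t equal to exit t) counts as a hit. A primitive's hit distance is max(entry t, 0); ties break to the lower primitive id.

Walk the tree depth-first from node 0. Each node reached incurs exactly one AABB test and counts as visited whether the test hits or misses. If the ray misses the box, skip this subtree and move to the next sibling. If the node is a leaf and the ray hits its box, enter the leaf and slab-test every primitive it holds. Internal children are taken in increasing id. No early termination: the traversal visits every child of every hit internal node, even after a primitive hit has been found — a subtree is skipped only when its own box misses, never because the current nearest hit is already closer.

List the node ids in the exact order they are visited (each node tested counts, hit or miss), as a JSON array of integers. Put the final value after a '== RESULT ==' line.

Walk:
N0 x:[13/3,17] y:[-5,34] z:[1,15] -> hit [13/3,15], descend [5, 12]
  N5 x:[32/3,17] y:[-4,34] z:[1,26/3] -> miss, prune
  N12 x:[13/3,11] y:[-5,27] z:[1,15] -> hit [13/3,11], descend [4, 8]
    N4 x:[17/3,11] y:[-5,7] z:[1,9] -> hit [17/3,7], descend [1, 7]
      N1 x:[17/3,11] y:[-5,5] z:[1,7/3] -> miss, prune
      N7 x:[19/3,26/3] y:[3,7] z:[6,9] -> hit [19/3,7] leaf, test {P13@t=19/3, P16(miss)}
    N8 x:[13/3,32/3] y:[12,27] z:[14/3,15] -> miss, prune

Visited [0, 5, 12, 4, 1, 7, 8]. Tests: 7 box, 1 leaf. Nearest: P13.

== RESULT ==
[0, 5, 12, 4, 1, 7, 8]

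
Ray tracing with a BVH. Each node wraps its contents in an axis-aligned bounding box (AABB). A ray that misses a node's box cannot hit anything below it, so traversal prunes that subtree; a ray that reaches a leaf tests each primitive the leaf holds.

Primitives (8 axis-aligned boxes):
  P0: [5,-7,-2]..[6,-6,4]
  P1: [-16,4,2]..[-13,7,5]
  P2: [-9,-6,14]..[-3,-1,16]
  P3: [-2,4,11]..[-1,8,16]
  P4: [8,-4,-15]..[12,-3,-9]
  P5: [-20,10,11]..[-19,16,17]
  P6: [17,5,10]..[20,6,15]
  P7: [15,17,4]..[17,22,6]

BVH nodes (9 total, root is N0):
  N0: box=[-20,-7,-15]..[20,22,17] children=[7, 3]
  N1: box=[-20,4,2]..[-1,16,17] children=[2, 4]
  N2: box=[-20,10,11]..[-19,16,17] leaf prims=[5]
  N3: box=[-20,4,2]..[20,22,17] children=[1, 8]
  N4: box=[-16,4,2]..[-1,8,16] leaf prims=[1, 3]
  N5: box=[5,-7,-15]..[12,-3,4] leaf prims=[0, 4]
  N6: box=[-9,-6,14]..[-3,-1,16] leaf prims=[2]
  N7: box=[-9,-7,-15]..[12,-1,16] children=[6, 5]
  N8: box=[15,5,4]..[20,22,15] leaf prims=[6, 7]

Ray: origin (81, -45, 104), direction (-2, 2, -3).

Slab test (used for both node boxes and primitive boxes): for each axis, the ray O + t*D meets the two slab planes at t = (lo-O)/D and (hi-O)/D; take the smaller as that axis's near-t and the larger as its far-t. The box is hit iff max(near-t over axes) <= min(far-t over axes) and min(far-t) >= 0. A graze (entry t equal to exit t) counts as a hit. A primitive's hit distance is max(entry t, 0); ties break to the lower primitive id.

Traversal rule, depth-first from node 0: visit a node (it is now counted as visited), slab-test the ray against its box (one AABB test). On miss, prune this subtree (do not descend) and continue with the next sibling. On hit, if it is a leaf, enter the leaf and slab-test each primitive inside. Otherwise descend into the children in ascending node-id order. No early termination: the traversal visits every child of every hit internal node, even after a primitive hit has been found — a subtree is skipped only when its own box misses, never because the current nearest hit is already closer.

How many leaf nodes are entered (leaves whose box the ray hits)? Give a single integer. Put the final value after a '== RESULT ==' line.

Trace the traversal:
N0 x:[61/2,101/2] y:[19,67/2] z:[29,119/3] -> hit [61/2,67/2], descend [3, 7]
  N3 x:[61/2,101/2] y:[49/2,67/2] z:[29,34] -> hit [61/2,67/2], descend [1, 8]
    N1 x:[41,101/2] y:[49/2,61/2] z:[29,34] -> miss, prune
    N8 x:[61/2,33] y:[25,67/2] z:[89/3,100/3] -> hit [61/2,33] leaf, test {P6(miss), P7@t=98/3}
  N7 x:[69/2,45] y:[19,22] z:[88/3,119/3] -> miss, prune

5 AABB tests over nodes [0, 3, 1, 8, 7]; 1 leaf entered; closest P7.

== RESULT ==
1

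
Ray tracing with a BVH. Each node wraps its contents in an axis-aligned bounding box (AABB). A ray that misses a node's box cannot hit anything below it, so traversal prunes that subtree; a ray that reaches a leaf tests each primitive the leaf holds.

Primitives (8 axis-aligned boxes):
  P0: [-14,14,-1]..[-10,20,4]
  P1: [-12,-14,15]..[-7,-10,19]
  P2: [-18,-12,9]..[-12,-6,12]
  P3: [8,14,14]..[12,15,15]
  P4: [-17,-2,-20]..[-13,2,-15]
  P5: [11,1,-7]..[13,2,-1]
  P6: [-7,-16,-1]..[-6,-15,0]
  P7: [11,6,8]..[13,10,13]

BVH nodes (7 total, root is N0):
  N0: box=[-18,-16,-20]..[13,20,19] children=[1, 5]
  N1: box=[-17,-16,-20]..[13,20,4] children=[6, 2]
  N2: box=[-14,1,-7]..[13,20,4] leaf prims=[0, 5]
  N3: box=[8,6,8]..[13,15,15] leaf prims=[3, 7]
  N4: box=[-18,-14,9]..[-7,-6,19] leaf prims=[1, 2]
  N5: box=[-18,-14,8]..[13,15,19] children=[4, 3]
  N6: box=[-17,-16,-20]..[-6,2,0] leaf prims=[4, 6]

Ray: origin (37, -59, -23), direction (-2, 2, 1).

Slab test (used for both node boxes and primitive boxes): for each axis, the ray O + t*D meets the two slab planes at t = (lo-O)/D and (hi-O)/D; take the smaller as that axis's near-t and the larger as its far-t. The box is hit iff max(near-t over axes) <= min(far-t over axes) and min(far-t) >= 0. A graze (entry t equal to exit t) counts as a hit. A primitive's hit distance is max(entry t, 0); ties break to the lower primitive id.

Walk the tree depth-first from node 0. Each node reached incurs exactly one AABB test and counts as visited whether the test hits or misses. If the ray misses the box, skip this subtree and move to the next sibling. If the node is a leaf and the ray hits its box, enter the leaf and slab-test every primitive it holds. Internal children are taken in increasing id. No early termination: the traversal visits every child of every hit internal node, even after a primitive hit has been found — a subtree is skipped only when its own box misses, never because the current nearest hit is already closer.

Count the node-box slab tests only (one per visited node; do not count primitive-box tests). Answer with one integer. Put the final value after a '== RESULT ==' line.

Trace the traversal:
N0 x:[12,55/2] y:[43/2,79/2] z:[3,42] -> hit [43/2,55/2], descend [1, 5]
  N1 x:[12,27] y:[43/2,79/2] z:[3,27] -> hit [43/2,27], descend [2, 6]
    N2 x:[12,51/2] y:[30,79/2] z:[16,27] -> miss, prune
    N6 x:[43/2,27] y:[43/2,61/2] z:[3,23] -> hit [43/2,23] leaf, test {P4(miss), P6@t=22}
  N5 x:[12,55/2] y:[45/2,37] z:[31,42] -> miss, prune

Visited [0, 1, 2, 6, 5]. Tests: 5 box, 1 leaf. Nearest: P6.

== RESULT ==
5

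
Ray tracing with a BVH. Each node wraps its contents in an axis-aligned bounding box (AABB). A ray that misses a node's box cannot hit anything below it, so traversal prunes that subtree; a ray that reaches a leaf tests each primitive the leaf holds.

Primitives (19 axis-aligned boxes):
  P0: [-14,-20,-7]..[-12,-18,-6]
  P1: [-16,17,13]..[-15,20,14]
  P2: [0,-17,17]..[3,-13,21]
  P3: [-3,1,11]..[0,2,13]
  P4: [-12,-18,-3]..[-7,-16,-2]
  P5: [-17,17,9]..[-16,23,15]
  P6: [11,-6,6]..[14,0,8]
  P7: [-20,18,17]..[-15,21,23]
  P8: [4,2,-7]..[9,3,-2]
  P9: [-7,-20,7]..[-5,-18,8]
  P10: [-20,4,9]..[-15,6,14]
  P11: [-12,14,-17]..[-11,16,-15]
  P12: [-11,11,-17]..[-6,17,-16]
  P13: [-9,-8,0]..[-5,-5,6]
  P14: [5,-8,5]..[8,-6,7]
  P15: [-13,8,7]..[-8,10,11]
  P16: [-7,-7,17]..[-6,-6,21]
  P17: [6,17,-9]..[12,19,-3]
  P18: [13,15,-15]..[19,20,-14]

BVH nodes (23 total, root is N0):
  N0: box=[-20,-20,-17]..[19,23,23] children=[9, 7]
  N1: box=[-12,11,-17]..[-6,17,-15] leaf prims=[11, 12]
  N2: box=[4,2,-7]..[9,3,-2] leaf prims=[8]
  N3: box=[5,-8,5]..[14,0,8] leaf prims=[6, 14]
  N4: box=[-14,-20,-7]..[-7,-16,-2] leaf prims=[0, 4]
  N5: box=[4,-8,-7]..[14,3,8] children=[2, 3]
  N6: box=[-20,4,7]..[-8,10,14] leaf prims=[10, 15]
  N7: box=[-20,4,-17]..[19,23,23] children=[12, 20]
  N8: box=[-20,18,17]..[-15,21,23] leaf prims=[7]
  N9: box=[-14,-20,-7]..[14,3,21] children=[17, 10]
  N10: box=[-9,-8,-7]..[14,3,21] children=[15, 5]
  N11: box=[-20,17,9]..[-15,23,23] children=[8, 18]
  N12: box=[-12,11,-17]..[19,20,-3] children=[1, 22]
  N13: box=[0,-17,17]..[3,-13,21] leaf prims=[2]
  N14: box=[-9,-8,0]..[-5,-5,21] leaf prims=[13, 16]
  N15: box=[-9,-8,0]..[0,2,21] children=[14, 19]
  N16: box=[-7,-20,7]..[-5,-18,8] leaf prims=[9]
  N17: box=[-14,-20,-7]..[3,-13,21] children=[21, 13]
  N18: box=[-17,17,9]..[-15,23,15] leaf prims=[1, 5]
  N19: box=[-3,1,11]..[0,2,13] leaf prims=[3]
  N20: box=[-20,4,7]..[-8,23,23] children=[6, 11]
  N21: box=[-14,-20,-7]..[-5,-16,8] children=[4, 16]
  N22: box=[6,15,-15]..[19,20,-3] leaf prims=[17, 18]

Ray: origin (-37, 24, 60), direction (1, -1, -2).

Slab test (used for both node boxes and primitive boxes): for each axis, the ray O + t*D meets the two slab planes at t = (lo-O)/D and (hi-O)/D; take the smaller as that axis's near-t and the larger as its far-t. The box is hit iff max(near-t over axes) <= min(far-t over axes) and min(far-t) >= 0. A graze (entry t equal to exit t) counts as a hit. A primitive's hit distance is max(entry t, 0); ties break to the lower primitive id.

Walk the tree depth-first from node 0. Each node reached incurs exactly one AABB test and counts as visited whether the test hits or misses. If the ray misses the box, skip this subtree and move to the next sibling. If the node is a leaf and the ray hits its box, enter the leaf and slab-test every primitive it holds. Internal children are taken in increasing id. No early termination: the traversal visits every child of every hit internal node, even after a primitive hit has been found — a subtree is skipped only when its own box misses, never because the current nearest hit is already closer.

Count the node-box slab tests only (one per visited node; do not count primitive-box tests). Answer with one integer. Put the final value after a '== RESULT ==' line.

Walk:
N0 x:[17,56] y:[1,44] z:[37/2,77/2] -> hit [37/2,77/2], descend [7, 9]
  N7 x:[17,56] y:[1,20] z:[37/2,77/2] -> hit [37/2,20], descend [12, 20]
    N12 x:[25,56] y:[4,13] z:[63/2,77/2] -> miss, prune
    N20 x:[17,29] y:[1,20] z:[37/2,53/2] -> hit [37/2,20], descend [6, 11]
      N6 x:[17,29] y:[14,20] z:[23,53/2] -> miss, prune
      N11 x:[17,22] y:[1,7] z:[37/2,51/2] -> miss, prune
  N9 x:[23,51] y:[21,44] z:[39/2,67/2] -> hit [23,67/2], descend [10, 17]
    N10 x:[28,51] y:[21,32] z:[39/2,67/2] -> hit [28,32], descend [5, 15]
      N5 x:[41,51] y:[21,32] z:[26,67/2] -> miss, prune
      N15 x:[28,37] y:[22,32] z:[39/2,30] -> hit [28,30], descend [14, 19]
        N14 x:[28,32] y:[29,32] z:[39/2,30] -> hit [29,30] leaf, test {P13@t=29, P16(miss)}
        N19 x:[34,37] y:[22,23] z:[47/2,49/2] -> miss, prune
    N17 x:[23,40] y:[37,44] z:[39/2,67/2] -> miss, prune

13 AABB tests over nodes [0, 7, 12, 20, 6, 11, 9, 10, 5, 15, 14, 19, 17]; 1 leaf entered; closest P13.

== RESULT ==
13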